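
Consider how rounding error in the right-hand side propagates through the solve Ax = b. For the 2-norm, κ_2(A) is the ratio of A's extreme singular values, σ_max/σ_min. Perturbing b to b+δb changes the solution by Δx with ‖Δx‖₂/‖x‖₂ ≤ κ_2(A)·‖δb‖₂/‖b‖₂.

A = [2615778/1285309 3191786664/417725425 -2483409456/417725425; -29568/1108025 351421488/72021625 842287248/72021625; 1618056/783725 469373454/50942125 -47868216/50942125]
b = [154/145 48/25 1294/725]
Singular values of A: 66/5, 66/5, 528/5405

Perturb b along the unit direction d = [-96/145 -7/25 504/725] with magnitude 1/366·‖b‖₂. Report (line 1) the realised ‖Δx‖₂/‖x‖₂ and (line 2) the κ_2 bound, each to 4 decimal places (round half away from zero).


0.3692
0.3692

largest singular value 66/5, smallest 528/5405
κ_2(A) = (66/5) / (528/5405) = 135.1250
bound on ‖Δx‖/‖x‖: κ·ε = 135.1250·1/366 = 0.3692
solve Ax = b  →  x = [0.0333 0.1947 0.0830]
‖b‖ = 2.8284, ‖x‖ = 0.2143
Δx = A⁻¹·δb where δb = 1/366·2.8284·d; ‖Δx‖ = 0.0791
realised ‖Δx‖/‖x‖ = 0.3692
so the bound is sharp here: realised error equals the bound


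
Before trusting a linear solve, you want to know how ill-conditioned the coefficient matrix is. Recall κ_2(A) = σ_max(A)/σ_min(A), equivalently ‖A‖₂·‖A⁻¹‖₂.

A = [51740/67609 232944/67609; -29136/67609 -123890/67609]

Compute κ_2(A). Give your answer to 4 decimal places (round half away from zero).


M = AᵀA = [12200464/15816529 54194400/15816529; 54194400/15816529 240870724/15816529]. tr(M)=150548/9409, det(M)=64/9409
eigenvalues of AᵀA: λ = (tr ± √(tr²−4·det))/2 = 16, 4/9409
σ_max=√16=4, σ_min=√(4/9409)=(2/97) → κ = 194.0000

194.0000


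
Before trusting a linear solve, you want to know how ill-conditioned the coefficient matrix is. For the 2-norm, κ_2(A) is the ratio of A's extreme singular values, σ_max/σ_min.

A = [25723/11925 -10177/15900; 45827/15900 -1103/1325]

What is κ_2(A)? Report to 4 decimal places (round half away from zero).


286.2000

AᵀA = [1179511561/91011600 -7167076/1896075; -7167076/1896075 11150521/10112400]; tr = 25597325/1820232, det = 15625/6471936
λ_max, λ_min = (25597325/1820232 ± √40949440680625/207077783364)/2 = 225/16, 625/3640464
so κ_2 = √((225/16) / (625/3640464)) = 286.2000


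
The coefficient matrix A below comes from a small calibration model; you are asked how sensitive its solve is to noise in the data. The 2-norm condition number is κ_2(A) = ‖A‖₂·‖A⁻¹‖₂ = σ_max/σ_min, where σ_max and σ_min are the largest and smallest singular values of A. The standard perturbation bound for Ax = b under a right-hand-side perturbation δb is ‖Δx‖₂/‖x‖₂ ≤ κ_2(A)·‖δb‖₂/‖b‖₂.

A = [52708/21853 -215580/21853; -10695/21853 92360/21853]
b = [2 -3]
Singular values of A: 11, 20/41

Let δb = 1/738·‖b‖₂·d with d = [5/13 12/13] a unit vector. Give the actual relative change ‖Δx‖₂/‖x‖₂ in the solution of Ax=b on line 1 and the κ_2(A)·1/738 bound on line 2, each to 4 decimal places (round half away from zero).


0.0024
0.0306

σ_max = 11, σ_min = 20/41
κ = σ_max/σ_min = 11/(20/41) = 22.5500
perturbation bound = 22.5500·1/738 = 0.0306
solve Ax = b  →  x = [-3.9401 -1.1661]
‖b‖₂ = 3.6056 and ‖x‖₂ = 4.1091
Δx = A⁻¹·δb where δb = 1/738·3.6056·d; ‖Δx‖ = 0.0100
relative error = 0.0024
realised/bound (from unrounded values) ≈ 0.0798


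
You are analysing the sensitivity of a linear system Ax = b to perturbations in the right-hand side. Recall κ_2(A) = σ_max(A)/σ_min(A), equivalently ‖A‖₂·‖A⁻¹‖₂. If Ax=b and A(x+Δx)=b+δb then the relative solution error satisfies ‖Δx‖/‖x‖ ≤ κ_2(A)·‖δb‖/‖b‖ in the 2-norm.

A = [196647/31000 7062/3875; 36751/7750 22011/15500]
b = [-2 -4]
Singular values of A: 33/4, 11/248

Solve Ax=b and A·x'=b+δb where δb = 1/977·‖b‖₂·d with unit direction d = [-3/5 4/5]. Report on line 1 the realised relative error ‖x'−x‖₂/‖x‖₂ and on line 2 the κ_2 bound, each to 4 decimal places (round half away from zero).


σ_max = 33/4, σ_min = 11/248
condition number: (33/4) ÷ (11/248) = 186.0000
κ_2(A)·‖δb‖/‖b‖ = 0.1904
solve Ax = b  →  x = [12.1600 -43.4230]
‖b‖ = 4.4721, ‖x‖ = 45.0935
Δx = A⁻¹·δb where δb = 1/977·4.4721·d; ‖Δx‖ = 0.1032
relative error = 0.0023
tightness: 0.0023 against a bound of 0.1904 (unrounded ratio ≈ 0.0120)

0.0023
0.1904


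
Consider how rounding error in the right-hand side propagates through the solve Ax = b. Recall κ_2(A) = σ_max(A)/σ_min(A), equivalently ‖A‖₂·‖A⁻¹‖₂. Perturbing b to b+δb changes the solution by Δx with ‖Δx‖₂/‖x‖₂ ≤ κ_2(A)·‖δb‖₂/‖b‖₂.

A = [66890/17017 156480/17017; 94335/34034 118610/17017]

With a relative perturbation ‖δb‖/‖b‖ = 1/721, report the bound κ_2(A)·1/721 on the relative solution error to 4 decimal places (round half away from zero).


0.1135

M = AᵀA = [26796180625/1158313156 16061484375/289578289; 16061484375/289578289 38554322500/289578289]. tr(M)=1071085625/6853924, det(M)=6250000/1713481
char-poly roots: 625/4 and 40000/1713481
σ_max=√(625/4)=(25/2), σ_min=√(40000/1713481)=(200/1309) → κ = 81.8125
bound on ‖Δx‖/‖x‖: κ·ε = 81.8125·1/721 = 0.1135


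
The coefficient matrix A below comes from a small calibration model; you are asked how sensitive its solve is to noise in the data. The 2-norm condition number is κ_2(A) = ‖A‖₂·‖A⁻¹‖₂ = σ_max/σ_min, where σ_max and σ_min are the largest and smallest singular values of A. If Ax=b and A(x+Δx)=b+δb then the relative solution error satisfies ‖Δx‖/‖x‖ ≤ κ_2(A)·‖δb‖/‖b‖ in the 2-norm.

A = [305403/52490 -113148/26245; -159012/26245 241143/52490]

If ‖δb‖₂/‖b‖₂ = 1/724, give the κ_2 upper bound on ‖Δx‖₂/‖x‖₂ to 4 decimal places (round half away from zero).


0.2500

form AᵀA = [46233117/655220 -8668296/163805; -8668296/163805 26007093/655220] with trace 7224021/65522 and determinant 194481/524176
char-poly roots: 441/4 and 441/131044
σ_max=√(441/4)=(21/2), σ_min=√(441/131044)=(21/362) → κ = 181.0000
κ_2(A)·‖δb‖/‖b‖ = 0.2500


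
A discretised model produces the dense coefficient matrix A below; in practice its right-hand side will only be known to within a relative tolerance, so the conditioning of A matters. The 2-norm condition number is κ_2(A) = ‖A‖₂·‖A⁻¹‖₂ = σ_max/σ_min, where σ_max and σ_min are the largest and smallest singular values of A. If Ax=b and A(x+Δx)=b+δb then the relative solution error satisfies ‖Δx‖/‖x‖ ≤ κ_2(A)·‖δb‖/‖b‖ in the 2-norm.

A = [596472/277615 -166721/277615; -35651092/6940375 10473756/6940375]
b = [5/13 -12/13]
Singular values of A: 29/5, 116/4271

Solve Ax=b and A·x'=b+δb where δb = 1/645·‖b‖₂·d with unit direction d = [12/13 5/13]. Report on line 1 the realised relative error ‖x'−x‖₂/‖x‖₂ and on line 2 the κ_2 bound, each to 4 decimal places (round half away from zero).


from the listed singular values, σ₁ = 29/5, σ_n = 116/4271
condition number: (29/5) ÷ (116/4271) = 213.5500
perturbation bound = 213.5500·1/645 = 0.3311
solve Ax = b  →  x = [0.1655 -0.0483]
‖b‖₂ = 1.0000 and ‖x‖₂ = 0.1724
re-solving with b+δb shifts x by Δx of norm 0.0571
dividing the unrounded norms, ‖Δx‖/‖x‖ = 0.3311
realised/bound = 1 exactly: the bound is attained for this b and d

0.3311
0.3311


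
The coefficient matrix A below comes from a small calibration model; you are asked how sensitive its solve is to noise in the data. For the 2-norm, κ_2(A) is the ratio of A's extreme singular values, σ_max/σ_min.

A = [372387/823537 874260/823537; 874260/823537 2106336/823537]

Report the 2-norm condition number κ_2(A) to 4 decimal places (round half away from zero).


304.5625

AᵀA = [5343210801/4013095801 12822771420/4013095801; 12822771420/4013095801 30775040784/4013095801]; tr = 213717465/23746129, det = 20736/23746129
λ_max, λ_min = (213717465/23746129 ± √45673185247102449/563878642484641)/2 = 9, 2304/23746129
σ_max=√9=3, σ_min=√(2304/23746129)=(48/4873) → κ = 304.5625


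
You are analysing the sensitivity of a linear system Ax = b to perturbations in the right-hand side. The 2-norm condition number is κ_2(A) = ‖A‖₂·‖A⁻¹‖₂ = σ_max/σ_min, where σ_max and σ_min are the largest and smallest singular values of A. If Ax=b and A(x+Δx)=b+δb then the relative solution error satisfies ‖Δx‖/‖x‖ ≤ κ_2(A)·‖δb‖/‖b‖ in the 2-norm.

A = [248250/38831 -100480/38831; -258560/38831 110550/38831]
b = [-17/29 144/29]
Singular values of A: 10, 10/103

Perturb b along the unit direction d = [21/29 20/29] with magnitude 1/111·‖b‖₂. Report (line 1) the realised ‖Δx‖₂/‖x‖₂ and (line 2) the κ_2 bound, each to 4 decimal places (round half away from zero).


from the listed singular values, σ₁ = 10, σ_n = 10/103
condition number: 10 ÷ (10/103) = 103.0000
bound on ‖Δx‖/‖x‖: κ·ε = 103.0000·1/111 = 0.9279
solve Ax = b  →  x = [11.5154 28.6769]
‖b‖₂ = 5.0000 and ‖x‖₂ = 30.9026
re-solving with b+δb shifts x by Δx of norm 0.4640
dividing the unrounded norms, ‖Δx‖/‖x‖ = 0.0150
realised/bound (from unrounded values) ≈ 0.0162

0.0150
0.9279


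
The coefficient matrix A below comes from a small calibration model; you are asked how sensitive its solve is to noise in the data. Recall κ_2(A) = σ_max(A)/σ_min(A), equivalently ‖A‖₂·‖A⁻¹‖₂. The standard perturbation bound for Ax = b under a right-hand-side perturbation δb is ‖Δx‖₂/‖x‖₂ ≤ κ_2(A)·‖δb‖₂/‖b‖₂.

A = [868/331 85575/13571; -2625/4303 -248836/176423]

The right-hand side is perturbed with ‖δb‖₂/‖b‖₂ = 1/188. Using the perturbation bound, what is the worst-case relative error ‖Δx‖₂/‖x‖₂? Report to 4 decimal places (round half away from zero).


form AᵀA = [134219281/18515809 322106400/18515809; 322106400/18515809 773063641/18515809] with trace 5368538/109561 and determinant 2401/109561
eigenvalues of AᵀA: λ = (tr ± √(tr²−4·det))/2 = 49, 49/109561
σ_max=√49=7, σ_min=√(49/109561)=(7/331) → κ = 331.0000
κ_2(A)·‖δb‖/‖b‖ = 1.7606

1.7606


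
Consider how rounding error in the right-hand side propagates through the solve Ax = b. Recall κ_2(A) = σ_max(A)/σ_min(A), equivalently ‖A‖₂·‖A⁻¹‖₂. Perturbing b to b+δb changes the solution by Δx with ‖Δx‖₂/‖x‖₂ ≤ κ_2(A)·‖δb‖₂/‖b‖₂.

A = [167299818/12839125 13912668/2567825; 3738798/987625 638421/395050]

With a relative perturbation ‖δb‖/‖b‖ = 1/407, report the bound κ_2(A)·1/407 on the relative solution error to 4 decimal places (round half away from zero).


0.9706

AᵀA = [48562582839624/263749009225 4046851470627/52749801845; 4046851470627/52749801845 1349008920945/42199841476]; tr = 1348967777409/6242580100, det = 466948881/1560645025
solving λ² − 1348967777409/6242580100·λ + 466948881/1560645025 = 0 gives λ = 21609/100, 86436/62425801
κ_2(A) = √(λ_max/λ_min) = √((21609/100) / (86436/62425801)) = 395.0500
perturbation bound = 395.0500·1/407 = 0.9706


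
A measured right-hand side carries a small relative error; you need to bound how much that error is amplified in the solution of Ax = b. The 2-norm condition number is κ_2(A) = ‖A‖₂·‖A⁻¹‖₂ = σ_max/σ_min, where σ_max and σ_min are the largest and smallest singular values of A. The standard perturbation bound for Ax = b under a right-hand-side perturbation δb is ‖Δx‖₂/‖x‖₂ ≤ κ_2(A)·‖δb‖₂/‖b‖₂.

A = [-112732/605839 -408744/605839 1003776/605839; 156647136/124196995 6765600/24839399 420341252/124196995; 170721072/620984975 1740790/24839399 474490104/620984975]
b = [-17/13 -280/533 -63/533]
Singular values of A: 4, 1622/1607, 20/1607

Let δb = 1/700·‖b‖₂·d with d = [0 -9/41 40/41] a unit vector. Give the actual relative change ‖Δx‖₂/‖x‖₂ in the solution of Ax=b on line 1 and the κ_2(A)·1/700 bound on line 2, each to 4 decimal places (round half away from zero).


from the listed singular values, σ₁ = 4, σ_n = 20/1607
κ_2(A) = 4 / (20/1607) = 321.4000
κ_2(A)·‖δb‖/‖b‖ = 0.4591
solve Ax = b  →  x = [0.5859 0.7174 -0.4313]
2-norm of b is 1.4142; of x, 1.0218
Δx = A⁻¹·δb where δb = 1/700·1.4142·d; ‖Δx‖ = 0.1623
realised ‖Δx‖/‖x‖ = 0.1589
tightness: 0.1589 against a bound of 0.4591 (unrounded ratio ≈ 0.3460)

0.1589
0.4591


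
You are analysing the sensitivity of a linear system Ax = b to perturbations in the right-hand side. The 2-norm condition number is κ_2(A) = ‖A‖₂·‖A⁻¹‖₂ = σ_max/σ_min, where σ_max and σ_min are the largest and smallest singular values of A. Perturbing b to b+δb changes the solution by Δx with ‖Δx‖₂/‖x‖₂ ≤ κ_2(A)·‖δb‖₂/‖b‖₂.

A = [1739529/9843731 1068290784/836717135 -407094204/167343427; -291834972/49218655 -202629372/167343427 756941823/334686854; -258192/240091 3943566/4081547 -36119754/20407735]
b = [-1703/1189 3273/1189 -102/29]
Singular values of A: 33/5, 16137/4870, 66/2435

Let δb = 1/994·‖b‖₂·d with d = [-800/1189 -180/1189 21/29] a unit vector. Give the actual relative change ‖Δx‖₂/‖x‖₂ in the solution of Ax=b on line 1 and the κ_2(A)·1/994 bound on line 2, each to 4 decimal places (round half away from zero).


0.0024
0.2450

from the listed singular values, σ₁ = 33/5, σ_n = 66/2435
κ_2(A) = (33/5) / (66/2435) = 243.5000
worst-case relative error ≤ 243.5000 × 1/994 = 0.2450
solve Ax = b  →  x = [0.0250 -65.5835 -33.8301]
‖b‖ = 4.6904, ‖x‖ = 73.7948
δb = ε·‖b‖·d = [-0.0032 -0.0007 0.0034]; solving A·Δx = δb gives ‖Δx‖ = 0.1741
dividing the unrounded norms, ‖Δx‖/‖x‖ = 0.0024
realised/bound (from unrounded values) ≈ 0.0096


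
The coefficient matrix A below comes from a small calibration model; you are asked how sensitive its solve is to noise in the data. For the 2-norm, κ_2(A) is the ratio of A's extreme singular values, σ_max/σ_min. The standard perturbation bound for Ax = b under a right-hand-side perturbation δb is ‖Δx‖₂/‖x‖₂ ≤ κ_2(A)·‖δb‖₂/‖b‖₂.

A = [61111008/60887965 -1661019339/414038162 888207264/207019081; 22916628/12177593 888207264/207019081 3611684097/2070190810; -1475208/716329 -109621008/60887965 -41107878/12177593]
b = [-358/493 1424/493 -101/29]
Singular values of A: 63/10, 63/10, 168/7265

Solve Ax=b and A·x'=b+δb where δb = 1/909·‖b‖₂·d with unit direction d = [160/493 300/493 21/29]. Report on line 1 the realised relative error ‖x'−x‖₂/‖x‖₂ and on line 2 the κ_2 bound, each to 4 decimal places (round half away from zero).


0.0050
0.2997

σ_max = 63/10, σ_min = 168/7265
κ = σ_max/σ_min = (63/10)/(168/7265) = 272.4375
κ_2(A)·‖δb‖/‖b‖ = 0.2997
solve Ax = b  →  x = [38.4553 -9.0328 -17.6111]
‖b‖ = 4.5826, ‖x‖ = 43.2499
with δb = [0.0016 0.0031 0.0037], A·Δx = δb → ‖Δx‖ = 0.2180
relative error = 0.0050
so the bound overstates the realised error by a factor of ≈ 59.4587 (computed from the unrounded values)


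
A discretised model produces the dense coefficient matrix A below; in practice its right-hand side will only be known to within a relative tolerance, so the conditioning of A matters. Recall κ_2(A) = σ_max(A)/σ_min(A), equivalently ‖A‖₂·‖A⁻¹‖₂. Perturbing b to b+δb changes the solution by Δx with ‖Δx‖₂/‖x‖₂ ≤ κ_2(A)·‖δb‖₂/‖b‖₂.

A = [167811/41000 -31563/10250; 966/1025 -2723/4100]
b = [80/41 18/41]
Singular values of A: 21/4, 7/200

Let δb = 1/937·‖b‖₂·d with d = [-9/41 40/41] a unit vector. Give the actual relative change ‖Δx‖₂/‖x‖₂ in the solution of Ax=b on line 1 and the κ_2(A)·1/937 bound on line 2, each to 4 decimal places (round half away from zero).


from the listed singular values, σ₁ = 21/4, σ_n = 7/200
κ = σ_max/σ_min = (21/4)/(7/200) = 150.0000
worst-case relative error ≤ 150.0000 × 1/937 = 0.1601
solve Ax = b  →  x = [0.3048 -0.2286]
2-norm of b is 2.0000; of x, 0.3810
with δb = [-0.0005 0.0021], A·Δx = δb → ‖Δx‖ = 0.0610
realised ‖Δx‖/‖x‖ = 0.1601
so the bound is sharp here: realised error equals the bound

0.1601
0.1601


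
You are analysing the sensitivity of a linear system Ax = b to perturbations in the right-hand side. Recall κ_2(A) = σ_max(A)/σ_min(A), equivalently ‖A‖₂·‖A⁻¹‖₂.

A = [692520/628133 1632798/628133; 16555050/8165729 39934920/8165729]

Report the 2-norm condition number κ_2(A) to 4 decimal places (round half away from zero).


295.5920

M = AᵀA = [1228786740900/230723633569 2948860028160/230723633569; 2948860028160/230723633569 7077359130084/230723633569]. tr(M)=49148792136/1365228601, det(M)=20250000/1365228601
char-poly roots: 36 and 562500/1365228601
σ_max=√36=6, σ_min=√(562500/1365228601)=(750/36949) → κ = 295.5920


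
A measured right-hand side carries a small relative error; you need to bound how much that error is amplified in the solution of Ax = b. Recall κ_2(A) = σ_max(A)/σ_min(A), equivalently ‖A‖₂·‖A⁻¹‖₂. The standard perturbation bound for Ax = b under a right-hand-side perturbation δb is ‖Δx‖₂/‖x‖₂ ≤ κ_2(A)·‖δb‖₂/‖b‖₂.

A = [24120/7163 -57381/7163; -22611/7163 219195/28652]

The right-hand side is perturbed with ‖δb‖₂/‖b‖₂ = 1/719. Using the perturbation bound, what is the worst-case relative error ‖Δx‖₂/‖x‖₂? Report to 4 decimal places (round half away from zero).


0.4228

form AᵀA = [1299681/61009 -12476025/244036; -12476025/244036 119771361/976144] with trace 831753/5776 and determinant 81/361
char-poly roots: 144 and 9/5776
so κ_2 = √(144 / (9/5776)) = 304.0000
perturbation bound = 304.0000·1/719 = 0.4228


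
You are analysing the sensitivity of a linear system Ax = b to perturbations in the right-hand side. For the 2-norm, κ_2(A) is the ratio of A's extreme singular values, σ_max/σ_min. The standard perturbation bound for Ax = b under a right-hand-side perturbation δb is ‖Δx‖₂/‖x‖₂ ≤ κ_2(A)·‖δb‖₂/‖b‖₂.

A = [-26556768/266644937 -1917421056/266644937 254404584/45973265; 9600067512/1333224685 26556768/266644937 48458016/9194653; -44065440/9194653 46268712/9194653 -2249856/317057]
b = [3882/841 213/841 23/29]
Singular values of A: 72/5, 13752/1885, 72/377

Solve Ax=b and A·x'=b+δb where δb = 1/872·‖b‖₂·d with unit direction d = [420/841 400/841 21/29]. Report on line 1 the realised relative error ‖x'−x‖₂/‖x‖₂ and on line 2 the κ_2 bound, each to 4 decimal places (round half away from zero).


largest singular value 72/5, smallest 72/377
condition number: (72/5) ÷ (72/377) = 75.4000
bound on ‖Δx‖/‖x‖: κ·ε = 75.4000·1/872 = 0.0865
solve Ax = b  →  x = [-8.0765 7.8841 10.9339]
2-norm of b is 4.6904; of x, 15.7143
Δx = A⁻¹·δb where δb = 1/872·4.6904·d; ‖Δx‖ = 0.0282
realised ‖Δx‖/‖x‖ = 0.0018
realised/bound (from unrounded values) ≈ 0.0207

0.0018
0.0865


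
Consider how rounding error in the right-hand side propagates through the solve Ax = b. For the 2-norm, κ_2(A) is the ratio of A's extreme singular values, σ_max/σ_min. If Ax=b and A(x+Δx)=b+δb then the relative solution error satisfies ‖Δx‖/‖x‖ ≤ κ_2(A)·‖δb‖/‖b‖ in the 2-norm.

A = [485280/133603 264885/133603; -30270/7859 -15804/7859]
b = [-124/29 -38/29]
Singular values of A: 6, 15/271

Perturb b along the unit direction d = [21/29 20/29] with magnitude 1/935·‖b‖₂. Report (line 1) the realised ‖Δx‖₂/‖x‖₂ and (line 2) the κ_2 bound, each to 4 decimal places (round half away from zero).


0.0012
0.1159

largest singular value 6, smallest 15/271
condition number: 6 ÷ (15/271) = 108.4000
κ_2(A)·‖δb‖/‖b‖ = 0.1159
solve Ax = b  →  x = [33.7137 -63.9216]
‖b‖ = 4.4721, ‖x‖ = 72.2674
re-solving with b+δb shifts x by Δx of norm 0.0864
realised ‖Δx‖/‖x‖ = 0.0012
so the bound overstates the realised error by a factor of ≈ 96.9569 (computed from the unrounded values)


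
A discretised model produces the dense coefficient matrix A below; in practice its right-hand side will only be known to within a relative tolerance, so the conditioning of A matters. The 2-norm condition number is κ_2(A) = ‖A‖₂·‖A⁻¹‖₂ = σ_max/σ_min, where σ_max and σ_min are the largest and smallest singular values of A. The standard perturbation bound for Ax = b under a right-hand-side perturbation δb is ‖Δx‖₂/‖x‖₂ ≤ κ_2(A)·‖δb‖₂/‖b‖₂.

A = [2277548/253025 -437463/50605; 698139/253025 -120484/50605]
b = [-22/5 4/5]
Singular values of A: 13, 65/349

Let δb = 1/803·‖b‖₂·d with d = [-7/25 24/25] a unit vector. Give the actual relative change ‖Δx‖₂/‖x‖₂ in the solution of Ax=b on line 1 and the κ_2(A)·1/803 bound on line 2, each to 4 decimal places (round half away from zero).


from the listed singular values, σ₁ = 13, σ_n = 65/349
condition number: 13 ÷ (65/349) = 69.8000
κ_2(A)·‖δb‖/‖b‖ = 0.0869
solve Ax = b  →  x = [7.1830 7.9883]
‖b‖₂ = 4.4721 and ‖x‖₂ = 10.7429
with δb = [-0.0016 0.0053], A·Δx = δb → ‖Δx‖ = 0.0299
relative error = 0.0028
so the bound overstates the realised error by a factor of ≈ 31.2283 (computed from the unrounded values)

0.0028
0.0869


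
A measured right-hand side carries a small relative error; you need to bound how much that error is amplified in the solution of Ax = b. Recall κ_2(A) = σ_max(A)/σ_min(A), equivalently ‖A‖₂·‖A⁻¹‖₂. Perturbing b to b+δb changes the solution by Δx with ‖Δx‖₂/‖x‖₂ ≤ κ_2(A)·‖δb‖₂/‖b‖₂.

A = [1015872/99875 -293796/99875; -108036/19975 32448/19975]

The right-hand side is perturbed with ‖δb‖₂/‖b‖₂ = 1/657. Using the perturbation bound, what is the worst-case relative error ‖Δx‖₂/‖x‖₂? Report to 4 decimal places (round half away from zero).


M = AᵀA = [4580589456/34515625 -1335979008/34515625; -1335979008/34515625 389750544/34515625]. tr(M)=7952544/55225, det(M)=20736/55225
λ_max, λ_min = (7952544/55225 ± √63238375489536/3049800625)/2 = 144, 144/55225
σ_max=√144=12, σ_min=√(144/55225)=(12/235) → κ = 235.0000
worst-case relative error ≤ 235.0000 × 1/657 = 0.3577

0.3577


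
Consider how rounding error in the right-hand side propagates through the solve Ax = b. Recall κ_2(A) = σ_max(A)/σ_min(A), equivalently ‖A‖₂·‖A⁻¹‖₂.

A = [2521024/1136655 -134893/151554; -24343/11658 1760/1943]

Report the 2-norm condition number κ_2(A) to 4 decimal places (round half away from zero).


72.3600

M = AᵀA = [57021599569/6144992100 -395894576/102416535; -395894576/102416535 44045089/27311076]. tr(M)=198022913/18180450, det(M)=14641/646416
char-poly roots: 1089/100 and 3025/1454436
κ_2(A) = √(λ_max/λ_min) = √((1089/100) / (3025/1454436)) = 72.3600


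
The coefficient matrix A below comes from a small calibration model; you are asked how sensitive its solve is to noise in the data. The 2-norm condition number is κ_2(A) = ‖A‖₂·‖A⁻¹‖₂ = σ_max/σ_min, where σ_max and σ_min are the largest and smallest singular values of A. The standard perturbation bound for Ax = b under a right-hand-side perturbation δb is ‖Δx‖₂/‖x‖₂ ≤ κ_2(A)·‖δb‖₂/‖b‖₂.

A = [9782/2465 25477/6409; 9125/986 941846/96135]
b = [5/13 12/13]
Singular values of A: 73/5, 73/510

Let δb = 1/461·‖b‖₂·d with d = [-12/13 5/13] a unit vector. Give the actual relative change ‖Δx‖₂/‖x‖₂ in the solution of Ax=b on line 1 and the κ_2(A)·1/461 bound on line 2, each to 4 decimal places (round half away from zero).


from the listed singular values, σ₁ = 73/5, σ_n = 73/510
condition number: (73/5) ÷ (73/510) = 102.0000
κ_2(A)·‖δb‖/‖b‖ = 0.2213
solve Ax = b  →  x = [0.0472 0.0496]
2-norm of b is 1.0000; of x, 0.0685
re-solving with b+δb shifts x by Δx of norm 0.0152
dividing the unrounded norms, ‖Δx‖/‖x‖ = 0.2213
realised/bound = 1 exactly: the bound is attained for this b and d

0.2213
0.2213


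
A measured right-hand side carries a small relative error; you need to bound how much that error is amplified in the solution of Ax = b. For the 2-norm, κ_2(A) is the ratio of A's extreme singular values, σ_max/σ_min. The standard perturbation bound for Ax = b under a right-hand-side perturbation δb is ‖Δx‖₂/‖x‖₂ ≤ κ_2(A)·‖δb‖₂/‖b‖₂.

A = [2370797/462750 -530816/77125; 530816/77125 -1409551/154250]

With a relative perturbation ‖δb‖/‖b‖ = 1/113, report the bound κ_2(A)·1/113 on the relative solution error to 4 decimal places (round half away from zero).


3.2761

M = AᵀA = [630569637841/8565502500 -70061873024/713791875; -70061873024/713791875 124555861001/951722500]. tr(M)=35031447737/171310050, det(M)=418161601/1370480400
solving λ² − 35031447737/171310050·λ + 418161601/1370480400 = 0 gives λ = 20449/100, 20449/13704804
so κ_2 = √((20449/100) / (20449/13704804)) = 370.2000
perturbation bound = 370.2000·1/113 = 3.2761


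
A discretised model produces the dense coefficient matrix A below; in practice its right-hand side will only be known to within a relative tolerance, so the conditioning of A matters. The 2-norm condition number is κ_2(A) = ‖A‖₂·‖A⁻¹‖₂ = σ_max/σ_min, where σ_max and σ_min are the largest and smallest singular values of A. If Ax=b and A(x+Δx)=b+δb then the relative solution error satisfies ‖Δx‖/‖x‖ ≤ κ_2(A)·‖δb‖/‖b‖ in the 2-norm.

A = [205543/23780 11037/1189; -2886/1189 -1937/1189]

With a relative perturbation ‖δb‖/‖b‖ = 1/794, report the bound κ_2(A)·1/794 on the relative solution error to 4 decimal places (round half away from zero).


M = AᵀA = [27114529/336400 1416051/16820; 1416051/16820 74698/841]. tr(M)=67769/400, det(M)=28561/400
λ_max, λ_min = (67769/400 ± √4546939761/160000)/2 = 169, 169/400
so κ_2 = √(169 / (169/400)) = 20.0000
bound on ‖Δx‖/‖x‖: κ·ε = 20.0000·1/794 = 0.0252

0.0252


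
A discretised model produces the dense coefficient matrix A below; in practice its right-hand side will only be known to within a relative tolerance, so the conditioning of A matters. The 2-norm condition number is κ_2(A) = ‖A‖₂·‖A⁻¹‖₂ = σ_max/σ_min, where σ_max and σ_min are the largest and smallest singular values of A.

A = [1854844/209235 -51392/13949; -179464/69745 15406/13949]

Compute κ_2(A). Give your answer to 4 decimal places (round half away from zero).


321.9000

M = AᵀA = [149212488400/1751171409 -20723722000/583723803; -20723722000/583723803 2878482500/194574601]. tr(M)=1036206100/10361961, det(M)=1000000/10361961
solving λ² − 1036206100/10361961·λ + 1000000/10361961 = 0 gives λ = 100, 10000/10361961
so κ_2 = √(100 / (10000/10361961)) = 321.9000


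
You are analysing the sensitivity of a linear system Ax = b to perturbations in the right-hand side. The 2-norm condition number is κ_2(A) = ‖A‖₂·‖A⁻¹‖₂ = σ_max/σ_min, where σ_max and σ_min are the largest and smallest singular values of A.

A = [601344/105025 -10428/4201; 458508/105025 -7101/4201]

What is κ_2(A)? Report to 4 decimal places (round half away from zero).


52.5125

form AᵀA = [22873767696/441210025 -1905336108/88242005; -1905336108/88242005 159167385/17648401] with trace 26852952321/441210025 and determinant 592240896/441210025
solving λ² − 26852952321/441210025·λ + 592240896/441210025 = 0 gives λ = 1521/25, 389376/17648401
so κ_2 = √((1521/25) / (389376/17648401)) = 52.5125


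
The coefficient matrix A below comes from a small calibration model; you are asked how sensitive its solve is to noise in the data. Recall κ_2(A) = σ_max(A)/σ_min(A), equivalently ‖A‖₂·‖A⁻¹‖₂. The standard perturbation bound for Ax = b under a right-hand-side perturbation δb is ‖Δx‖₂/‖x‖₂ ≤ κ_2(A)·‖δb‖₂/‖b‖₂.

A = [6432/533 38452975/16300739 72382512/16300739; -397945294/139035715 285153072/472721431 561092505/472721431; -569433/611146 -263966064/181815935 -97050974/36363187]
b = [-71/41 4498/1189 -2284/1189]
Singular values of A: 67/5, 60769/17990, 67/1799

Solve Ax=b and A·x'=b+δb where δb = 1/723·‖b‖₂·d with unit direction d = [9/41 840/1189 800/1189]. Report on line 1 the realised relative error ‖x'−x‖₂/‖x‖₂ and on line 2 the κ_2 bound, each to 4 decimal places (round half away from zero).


0.0063
0.4976

largest singular value 67/5, smallest 67/1799
κ_2(A) = (67/5) / (67/1799) = 359.8000
perturbation bound = 359.8000·1/723 = 0.4976
solve Ax = b  →  x = [-0.5932 -23.2045 13.5495]
2-norm of b is 4.5826; of x, 26.8773
re-solving with b+δb shifts x by Δx of norm 0.1702
realised ‖Δx‖/‖x‖ = 0.0063
tightness: 0.0063 against a bound of 0.4976 (unrounded ratio ≈ 0.0127)


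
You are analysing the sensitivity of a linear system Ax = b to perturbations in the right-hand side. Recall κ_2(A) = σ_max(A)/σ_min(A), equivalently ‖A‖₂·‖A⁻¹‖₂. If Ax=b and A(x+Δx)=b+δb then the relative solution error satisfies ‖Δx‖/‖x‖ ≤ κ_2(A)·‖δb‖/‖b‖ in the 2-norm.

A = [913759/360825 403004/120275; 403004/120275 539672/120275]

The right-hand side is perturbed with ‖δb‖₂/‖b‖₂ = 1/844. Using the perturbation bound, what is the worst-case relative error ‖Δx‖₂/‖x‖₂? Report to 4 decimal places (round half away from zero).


0.4275

M = AᵀA = [91866621049/5207787225 40828738244/1735929075; 40828738244/1735929075 18146323664/578643025]. tr(M)=10207341361/208311489, det(M)=3841600/208311489
char-poly roots: 49 and 78400/208311489
σ_max=√49=7, σ_min=√(78400/208311489)=(280/14433) → κ = 360.8250
perturbation bound = 360.8250·1/844 = 0.4275


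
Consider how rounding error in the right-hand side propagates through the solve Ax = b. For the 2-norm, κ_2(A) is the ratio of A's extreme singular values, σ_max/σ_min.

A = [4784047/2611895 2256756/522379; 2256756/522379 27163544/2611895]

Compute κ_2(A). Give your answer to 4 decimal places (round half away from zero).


386.3750

form AᵀA = [888821282761/40366837225 426614897484/8073367445; 426614897484/8073367445 5119419016144/40366837225] with trace 7110343549/47771405 and determinant 886133824/5971425625
char-poly roots: 3721/25 and 238144/238857025
κ_2(A) = √(λ_max/λ_min) = √((3721/25) / (238144/238857025)) = 386.3750


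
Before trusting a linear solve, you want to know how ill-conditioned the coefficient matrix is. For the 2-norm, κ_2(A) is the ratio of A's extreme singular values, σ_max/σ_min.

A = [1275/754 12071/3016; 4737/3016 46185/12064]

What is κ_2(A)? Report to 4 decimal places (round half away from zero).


192.0000

M = AᵀA = [57609/10816 552945/43264; 552945/43264 5308441/173056]. tr(M)=36865/1024, det(M)=9/256
solving λ² − 36865/1024·λ + 9/256 = 0 gives λ = 36, 1/1024
so κ_2 = √(36 / (1/1024)) = 192.0000


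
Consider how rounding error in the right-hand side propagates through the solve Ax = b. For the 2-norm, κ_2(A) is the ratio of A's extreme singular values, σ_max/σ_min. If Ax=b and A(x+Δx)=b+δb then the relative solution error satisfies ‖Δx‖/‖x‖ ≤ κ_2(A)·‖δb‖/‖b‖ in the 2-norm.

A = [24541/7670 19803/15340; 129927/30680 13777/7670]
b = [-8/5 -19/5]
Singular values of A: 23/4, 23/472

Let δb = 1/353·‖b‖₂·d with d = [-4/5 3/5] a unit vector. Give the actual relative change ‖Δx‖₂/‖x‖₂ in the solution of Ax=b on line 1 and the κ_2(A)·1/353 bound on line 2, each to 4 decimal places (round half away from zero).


0.0117
0.3343

largest singular value 23/4, smallest 23/472
κ = σ_max/σ_min = (23/4)/(23/472) = 118.0000
worst-case relative error ≤ 118.0000 × 1/353 = 0.3343
solve Ax = b  →  x = [7.2508 -19.2107]
2-norm of b is 4.1231; of x, 20.5335
Δx = A⁻¹·δb where δb = 1/353·4.1231·d; ‖Δx‖ = 0.2397
dividing the unrounded norms, ‖Δx‖/‖x‖ = 0.0117
tightness: 0.0117 against a bound of 0.3343 (unrounded ratio ≈ 0.0349)


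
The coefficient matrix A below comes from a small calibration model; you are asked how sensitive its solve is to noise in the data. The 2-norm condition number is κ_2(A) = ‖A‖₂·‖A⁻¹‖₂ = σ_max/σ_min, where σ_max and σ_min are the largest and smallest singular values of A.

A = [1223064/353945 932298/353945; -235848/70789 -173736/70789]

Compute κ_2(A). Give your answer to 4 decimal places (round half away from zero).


form AᵀA = [3432214656/148962025 2573890992/148962025; 2573890992/148962025 1930778244/148962025] with trace 214519716/5958481 and determinant 518400/5958481
λ_max, λ_min = (214519716/5958481 ± √46006353046519056/35503495827361)/2 = 36, 14400/5958481
σ_max=√36=6, σ_min=√(14400/5958481)=(120/2441) → κ = 122.0500

122.0500


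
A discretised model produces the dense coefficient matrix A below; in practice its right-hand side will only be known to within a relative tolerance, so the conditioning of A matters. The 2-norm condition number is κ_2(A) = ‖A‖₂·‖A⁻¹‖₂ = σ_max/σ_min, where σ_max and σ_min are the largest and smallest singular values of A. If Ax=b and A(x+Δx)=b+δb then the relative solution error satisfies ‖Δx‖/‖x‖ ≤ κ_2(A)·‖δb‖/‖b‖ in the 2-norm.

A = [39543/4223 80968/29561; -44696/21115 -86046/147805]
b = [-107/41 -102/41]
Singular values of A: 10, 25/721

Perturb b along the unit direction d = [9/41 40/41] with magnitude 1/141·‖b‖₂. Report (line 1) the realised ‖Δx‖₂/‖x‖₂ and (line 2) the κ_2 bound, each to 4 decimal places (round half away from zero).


0.0085
2.0454

largest singular value 10, smallest 25/721
κ = σ_max/σ_min = 10/(25/721) = 288.4000
perturbation bound = 288.4000·1/141 = 2.0454
solve Ax = b  →  x = [24.0336 -83.1152]
2-norm of b is 3.6056; of x, 86.5202
re-solving with b+δb shifts x by Δx of norm 0.7375
realised ‖Δx‖/‖x‖ = 0.0085
tightness: 0.0085 against a bound of 2.0454 (unrounded ratio ≈ 0.0042)


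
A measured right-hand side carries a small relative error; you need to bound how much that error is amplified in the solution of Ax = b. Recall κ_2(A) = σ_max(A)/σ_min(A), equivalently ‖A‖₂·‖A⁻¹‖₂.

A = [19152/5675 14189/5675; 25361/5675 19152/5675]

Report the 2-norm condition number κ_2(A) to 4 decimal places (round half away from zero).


227.0000

form AᵀA = [40399177/1288225 30298464/1288225; 30298464/1288225 22725073/1288225] with trace 2524970/51529 and determinant 2401/51529
solving λ² − 2524970/51529·λ + 2401/51529 = 0 gives λ = 49, 49/51529
so κ_2 = √(49 / (49/51529)) = 227.0000


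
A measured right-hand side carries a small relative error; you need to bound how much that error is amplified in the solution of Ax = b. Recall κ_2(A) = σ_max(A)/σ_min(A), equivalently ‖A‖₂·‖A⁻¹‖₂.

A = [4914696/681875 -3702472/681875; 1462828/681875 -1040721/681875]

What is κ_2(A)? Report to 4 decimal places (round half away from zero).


form AᵀA = [42070564048/743925625 -31550272236/743925625; -31550272236/743925625 23666238577/743925625] with trace 525894421/5951405 and determinant 312299584/743925625
solving λ² − 525894421/5951405·λ + 312299584/743925625 = 0 gives λ = 2209/25, 141376/29757025
κ = σ_max/σ_min = (47/5)/(376/5455) = 136.3750

136.3750


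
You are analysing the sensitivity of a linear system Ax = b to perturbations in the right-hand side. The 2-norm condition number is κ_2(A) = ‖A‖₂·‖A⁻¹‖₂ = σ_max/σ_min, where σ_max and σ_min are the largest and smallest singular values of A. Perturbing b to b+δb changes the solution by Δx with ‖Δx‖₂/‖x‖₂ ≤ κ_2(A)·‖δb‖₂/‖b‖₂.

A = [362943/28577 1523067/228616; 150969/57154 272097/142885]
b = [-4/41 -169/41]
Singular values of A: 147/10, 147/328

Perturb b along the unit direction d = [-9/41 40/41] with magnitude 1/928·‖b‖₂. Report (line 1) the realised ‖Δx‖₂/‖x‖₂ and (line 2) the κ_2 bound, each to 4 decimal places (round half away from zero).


from the listed singular values, σ₁ = 147/10, σ_n = 147/328
condition number: (147/10) ÷ (147/328) = 32.8000
κ_2(A)·‖δb‖/‖b‖ = 0.0353
solve Ax = b  →  x = [4.1401 -7.9072]
‖b‖₂ = 4.1231 and ‖x‖₂ = 8.9254
Δx = A⁻¹·δb where δb = 1/928·4.1231·d; ‖Δx‖ = 0.0099
realised ‖Δx‖/‖x‖ = 0.0011
tightness: 0.0011 against a bound of 0.0353 (unrounded ratio ≈ 0.0314)

0.0011
0.0353


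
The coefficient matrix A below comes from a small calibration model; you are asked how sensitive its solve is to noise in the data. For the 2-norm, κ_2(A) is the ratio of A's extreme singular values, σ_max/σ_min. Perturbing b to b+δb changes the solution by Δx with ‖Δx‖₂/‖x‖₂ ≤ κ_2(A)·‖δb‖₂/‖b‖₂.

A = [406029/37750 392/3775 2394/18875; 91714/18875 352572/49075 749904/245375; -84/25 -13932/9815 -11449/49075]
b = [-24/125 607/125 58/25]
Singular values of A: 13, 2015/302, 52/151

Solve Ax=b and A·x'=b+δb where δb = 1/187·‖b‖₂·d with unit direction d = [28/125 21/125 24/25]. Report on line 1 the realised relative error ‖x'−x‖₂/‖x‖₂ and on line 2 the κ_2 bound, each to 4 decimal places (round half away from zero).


0.0096
0.2019

largest singular value 13, smallest 52/151
κ = σ_max/σ_min = 13/(52/151) = 37.7500
bound on ‖Δx‖/‖x‖: κ·ε = 37.7500·1/187 = 0.2019
solve Ax = b  →  x = [-0.0886 -2.7852 8.2770]
‖b‖ = 5.3852, ‖x‖ = 8.7335
with δb = [0.0065 0.0048 0.0276], A·Δx = δb → ‖Δx‖ = 0.0836
dividing the unrounded norms, ‖Δx‖/‖x‖ = 0.0096
realised/bound (from unrounded values) ≈ 0.0474


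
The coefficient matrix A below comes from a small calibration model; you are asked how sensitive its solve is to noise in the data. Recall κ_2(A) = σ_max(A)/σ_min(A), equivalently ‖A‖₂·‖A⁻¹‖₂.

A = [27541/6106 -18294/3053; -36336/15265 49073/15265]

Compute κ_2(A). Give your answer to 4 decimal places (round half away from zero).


form AᵀA = [24243886609/932080900 -8081054703/233020225; -8081054703/233020225 10774920229/233020225] with trace 2693742701/37283236 and determinant 2088025/37283236
solving λ² − 2693742701/37283236·λ + 2088025/37283236 = 0 gives λ = 289/4, 7225/9320809
so κ_2 = √((289/4) / (7225/9320809)) = 305.3000

305.3000


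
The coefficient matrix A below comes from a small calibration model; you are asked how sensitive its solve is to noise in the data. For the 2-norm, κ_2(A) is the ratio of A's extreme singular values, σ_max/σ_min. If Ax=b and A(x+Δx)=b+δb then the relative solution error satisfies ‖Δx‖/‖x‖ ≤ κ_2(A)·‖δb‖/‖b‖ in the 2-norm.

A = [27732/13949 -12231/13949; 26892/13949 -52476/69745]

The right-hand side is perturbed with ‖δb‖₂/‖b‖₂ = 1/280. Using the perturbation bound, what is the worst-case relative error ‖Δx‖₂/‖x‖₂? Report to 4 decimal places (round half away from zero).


0.1652

AᵀA = [1774368/231361 -3694572/1156805; -3694572/1156805 7721361/5784025]; tr = 308169/34225, det = 1296/34225
solving λ² − 308169/34225·λ + 1296/34225 = 0 gives λ = 9, 144/34225
κ = σ_max/σ_min = 3/(12/185) = 46.2500
worst-case relative error ≤ 46.2500 × 1/280 = 0.1652


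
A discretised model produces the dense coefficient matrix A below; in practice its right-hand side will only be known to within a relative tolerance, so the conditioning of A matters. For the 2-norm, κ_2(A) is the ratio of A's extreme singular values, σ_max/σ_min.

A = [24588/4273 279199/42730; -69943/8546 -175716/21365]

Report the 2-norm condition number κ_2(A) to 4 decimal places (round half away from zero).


AᵀA = [7310302225/73034116 1915504920/18258529; 1915504920/18258529 8058261289/73034116]; tr = 7684281757/36517058, det = 11051265625/292136464
solving λ² − 7684281757/36517058·λ + 11051265625/292136464 = 0 gives λ = 841/4, 13140625/73034116
κ = σ_max/σ_min = (29/2)/(3625/8546) = 34.1840

34.1840
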